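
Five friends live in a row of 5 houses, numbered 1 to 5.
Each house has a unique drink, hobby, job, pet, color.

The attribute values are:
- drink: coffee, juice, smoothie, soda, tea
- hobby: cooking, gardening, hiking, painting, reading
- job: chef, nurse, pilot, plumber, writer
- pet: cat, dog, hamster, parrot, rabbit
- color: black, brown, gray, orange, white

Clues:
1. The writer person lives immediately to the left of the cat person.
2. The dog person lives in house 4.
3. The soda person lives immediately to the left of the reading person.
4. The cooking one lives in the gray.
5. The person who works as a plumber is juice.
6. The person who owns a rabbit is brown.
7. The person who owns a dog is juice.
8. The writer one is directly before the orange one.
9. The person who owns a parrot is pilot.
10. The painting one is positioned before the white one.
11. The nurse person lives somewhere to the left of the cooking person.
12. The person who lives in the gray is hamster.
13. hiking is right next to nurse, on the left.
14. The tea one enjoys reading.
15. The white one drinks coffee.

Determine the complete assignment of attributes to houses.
Solution:

House | Drink | Hobby | Job | Pet | Color
-----------------------------------------
  1   | soda | hiking | writer | rabbit | brown
  2   | tea | reading | nurse | cat | orange
  3   | smoothie | cooking | chef | hamster | gray
  4   | juice | painting | plumber | dog | black
  5   | coffee | gardening | pilot | parrot | white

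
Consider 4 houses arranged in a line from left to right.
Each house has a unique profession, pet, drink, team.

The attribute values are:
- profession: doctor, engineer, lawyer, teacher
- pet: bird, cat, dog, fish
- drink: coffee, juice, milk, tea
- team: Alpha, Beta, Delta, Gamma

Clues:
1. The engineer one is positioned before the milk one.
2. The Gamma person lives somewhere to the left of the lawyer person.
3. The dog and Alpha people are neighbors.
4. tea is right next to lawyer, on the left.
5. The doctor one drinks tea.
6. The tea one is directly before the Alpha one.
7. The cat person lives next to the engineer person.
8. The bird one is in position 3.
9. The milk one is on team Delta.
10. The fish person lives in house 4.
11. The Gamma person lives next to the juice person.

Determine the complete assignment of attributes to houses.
Solution:

House | Profession | Pet | Drink | Team
---------------------------------------
  1   | doctor | dog | tea | Gamma
  2   | lawyer | cat | juice | Alpha
  3   | engineer | bird | coffee | Beta
  4   | teacher | fish | milk | Delta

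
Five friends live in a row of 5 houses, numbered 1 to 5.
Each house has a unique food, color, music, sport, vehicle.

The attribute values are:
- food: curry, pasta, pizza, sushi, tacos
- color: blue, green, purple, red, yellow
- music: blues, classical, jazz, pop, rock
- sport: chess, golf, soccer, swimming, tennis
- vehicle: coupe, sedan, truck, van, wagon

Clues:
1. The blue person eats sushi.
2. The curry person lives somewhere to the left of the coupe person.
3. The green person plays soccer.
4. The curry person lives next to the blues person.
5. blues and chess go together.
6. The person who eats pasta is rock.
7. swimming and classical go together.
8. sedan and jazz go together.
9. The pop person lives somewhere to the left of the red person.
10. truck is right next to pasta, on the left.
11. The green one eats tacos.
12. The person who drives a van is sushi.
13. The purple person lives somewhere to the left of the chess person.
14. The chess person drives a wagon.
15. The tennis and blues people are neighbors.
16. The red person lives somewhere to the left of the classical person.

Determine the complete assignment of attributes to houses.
Solution:

House | Food | Color | Music | Sport | Vehicle
----------------------------------------------
  1   | curry | purple | jazz | tennis | sedan
  2   | pizza | yellow | blues | chess | wagon
  3   | tacos | green | pop | soccer | truck
  4   | pasta | red | rock | golf | coupe
  5   | sushi | blue | classical | swimming | van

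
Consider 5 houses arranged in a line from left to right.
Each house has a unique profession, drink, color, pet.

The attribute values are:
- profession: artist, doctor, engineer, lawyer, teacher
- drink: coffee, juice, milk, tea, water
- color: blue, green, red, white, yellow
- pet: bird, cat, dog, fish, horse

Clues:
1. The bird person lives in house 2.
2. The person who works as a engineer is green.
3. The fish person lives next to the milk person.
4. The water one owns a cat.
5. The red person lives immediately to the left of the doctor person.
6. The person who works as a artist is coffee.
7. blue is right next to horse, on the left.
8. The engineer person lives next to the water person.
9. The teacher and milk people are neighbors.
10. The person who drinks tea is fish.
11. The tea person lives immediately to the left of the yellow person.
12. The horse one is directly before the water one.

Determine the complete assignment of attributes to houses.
Solution:

House | Profession | Drink | Color | Pet
----------------------------------------
  1   | teacher | tea | red | fish
  2   | doctor | milk | yellow | bird
  3   | artist | coffee | blue | dog
  4   | engineer | juice | green | horse
  5   | lawyer | water | white | cat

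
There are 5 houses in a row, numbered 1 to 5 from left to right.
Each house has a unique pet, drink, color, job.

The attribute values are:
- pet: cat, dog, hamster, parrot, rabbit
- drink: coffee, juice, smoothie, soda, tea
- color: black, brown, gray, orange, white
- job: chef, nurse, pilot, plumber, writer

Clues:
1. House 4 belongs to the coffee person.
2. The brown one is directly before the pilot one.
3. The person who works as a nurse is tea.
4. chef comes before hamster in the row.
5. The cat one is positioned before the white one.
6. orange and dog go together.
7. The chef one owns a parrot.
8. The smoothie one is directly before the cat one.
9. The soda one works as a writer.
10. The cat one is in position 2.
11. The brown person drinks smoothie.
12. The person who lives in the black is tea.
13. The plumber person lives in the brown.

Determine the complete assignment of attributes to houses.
Solution:

House | Pet | Drink | Color | Job
---------------------------------
  1   | rabbit | smoothie | brown | plumber
  2   | cat | juice | gray | pilot
  3   | dog | soda | orange | writer
  4   | parrot | coffee | white | chef
  5   | hamster | tea | black | nurse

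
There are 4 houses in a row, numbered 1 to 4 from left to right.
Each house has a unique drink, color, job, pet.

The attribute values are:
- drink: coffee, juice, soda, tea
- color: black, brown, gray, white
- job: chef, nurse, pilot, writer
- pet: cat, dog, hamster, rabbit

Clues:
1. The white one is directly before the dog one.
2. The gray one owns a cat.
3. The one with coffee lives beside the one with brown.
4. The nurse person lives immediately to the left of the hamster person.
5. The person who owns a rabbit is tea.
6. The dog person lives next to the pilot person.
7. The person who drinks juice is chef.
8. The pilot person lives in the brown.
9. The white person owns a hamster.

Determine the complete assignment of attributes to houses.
Solution:

House | Drink | Color | Job | Pet
---------------------------------
  1   | soda | gray | nurse | cat
  2   | juice | white | chef | hamster
  3   | coffee | black | writer | dog
  4   | tea | brown | pilot | rabbit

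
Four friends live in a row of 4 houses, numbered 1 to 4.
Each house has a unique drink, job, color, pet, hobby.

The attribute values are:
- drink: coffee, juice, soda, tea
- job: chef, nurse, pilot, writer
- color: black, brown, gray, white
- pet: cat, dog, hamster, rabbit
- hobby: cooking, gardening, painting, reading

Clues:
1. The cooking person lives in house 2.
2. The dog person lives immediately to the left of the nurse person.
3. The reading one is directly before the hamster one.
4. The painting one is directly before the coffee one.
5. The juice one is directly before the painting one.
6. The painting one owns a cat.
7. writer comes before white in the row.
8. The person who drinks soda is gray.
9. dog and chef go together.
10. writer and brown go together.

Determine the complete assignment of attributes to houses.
Solution:

House | Drink | Job | Color | Pet | Hobby
-----------------------------------------
  1   | soda | chef | gray | dog | reading
  2   | juice | nurse | black | hamster | cooking
  3   | tea | writer | brown | cat | painting
  4   | coffee | pilot | white | rabbit | gardening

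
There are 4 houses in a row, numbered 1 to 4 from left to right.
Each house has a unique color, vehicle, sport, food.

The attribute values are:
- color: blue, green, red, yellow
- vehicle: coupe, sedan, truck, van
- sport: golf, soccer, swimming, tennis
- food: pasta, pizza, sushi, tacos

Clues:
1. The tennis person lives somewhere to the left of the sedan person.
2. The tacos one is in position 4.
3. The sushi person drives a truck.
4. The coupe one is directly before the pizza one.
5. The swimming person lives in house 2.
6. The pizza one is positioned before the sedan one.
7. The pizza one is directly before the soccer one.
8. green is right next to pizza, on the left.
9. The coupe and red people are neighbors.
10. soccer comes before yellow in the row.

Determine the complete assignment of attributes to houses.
Solution:

House | Color | Vehicle | Sport | Food
--------------------------------------
  1   | green | coupe | tennis | pasta
  2   | red | van | swimming | pizza
  3   | blue | truck | soccer | sushi
  4   | yellow | sedan | golf | tacos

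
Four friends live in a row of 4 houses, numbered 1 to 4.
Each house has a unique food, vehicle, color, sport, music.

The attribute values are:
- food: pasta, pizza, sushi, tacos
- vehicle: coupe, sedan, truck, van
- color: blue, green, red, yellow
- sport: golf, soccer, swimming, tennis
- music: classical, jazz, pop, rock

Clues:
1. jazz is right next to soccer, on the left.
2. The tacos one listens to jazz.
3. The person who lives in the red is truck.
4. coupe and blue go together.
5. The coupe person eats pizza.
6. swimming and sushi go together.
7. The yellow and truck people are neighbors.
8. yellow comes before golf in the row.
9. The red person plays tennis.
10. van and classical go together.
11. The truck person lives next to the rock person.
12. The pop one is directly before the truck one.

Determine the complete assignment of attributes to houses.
Solution:

House | Food | Vehicle | Color | Sport | Music
----------------------------------------------
  1   | sushi | sedan | yellow | swimming | pop
  2   | tacos | truck | red | tennis | jazz
  3   | pizza | coupe | blue | soccer | rock
  4   | pasta | van | green | golf | classical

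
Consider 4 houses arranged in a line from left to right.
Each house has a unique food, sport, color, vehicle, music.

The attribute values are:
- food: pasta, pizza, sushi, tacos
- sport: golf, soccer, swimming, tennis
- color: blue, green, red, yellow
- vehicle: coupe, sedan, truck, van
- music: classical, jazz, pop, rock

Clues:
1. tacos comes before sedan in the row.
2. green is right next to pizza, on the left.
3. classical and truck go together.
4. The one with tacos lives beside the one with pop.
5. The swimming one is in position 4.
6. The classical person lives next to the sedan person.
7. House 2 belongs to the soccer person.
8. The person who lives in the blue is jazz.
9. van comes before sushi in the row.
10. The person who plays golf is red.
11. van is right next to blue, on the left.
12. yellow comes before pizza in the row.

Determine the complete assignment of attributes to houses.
Solution:

House | Food | Sport | Color | Vehicle | Music
----------------------------------------------
  1   | tacos | tennis | yellow | truck | classical
  2   | pasta | soccer | green | sedan | pop
  3   | pizza | golf | red | van | rock
  4   | sushi | swimming | blue | coupe | jazz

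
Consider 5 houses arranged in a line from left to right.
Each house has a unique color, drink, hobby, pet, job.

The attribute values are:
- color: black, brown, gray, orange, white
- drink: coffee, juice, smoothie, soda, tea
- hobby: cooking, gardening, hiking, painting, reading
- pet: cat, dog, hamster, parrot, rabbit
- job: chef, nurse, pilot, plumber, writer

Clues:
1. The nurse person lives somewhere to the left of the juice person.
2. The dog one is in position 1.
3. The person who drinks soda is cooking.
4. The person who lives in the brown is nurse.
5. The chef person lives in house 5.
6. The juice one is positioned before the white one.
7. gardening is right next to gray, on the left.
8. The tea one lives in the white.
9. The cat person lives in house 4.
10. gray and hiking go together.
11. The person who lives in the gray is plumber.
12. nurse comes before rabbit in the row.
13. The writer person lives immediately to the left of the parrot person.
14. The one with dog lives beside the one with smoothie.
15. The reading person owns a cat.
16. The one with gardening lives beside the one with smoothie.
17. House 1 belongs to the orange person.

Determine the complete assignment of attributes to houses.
Solution:

House | Color | Drink | Hobby | Pet | Job
-----------------------------------------
  1   | orange | coffee | gardening | dog | writer
  2   | gray | smoothie | hiking | parrot | plumber
  3   | brown | soda | cooking | hamster | nurse
  4   | black | juice | reading | cat | pilot
  5   | white | tea | painting | rabbit | chef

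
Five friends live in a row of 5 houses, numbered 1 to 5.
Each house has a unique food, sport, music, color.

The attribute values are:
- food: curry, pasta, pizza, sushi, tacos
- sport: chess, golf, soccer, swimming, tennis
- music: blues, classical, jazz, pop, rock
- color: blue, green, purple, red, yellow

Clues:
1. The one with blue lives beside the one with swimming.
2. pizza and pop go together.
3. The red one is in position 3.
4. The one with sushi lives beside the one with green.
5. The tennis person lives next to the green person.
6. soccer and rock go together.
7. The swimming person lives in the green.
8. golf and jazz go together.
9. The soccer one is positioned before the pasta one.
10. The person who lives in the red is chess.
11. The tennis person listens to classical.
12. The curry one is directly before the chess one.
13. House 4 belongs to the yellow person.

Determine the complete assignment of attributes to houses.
Solution:

House | Food | Sport | Music | Color
------------------------------------
  1   | sushi | tennis | classical | blue
  2   | curry | swimming | blues | green
  3   | pizza | chess | pop | red
  4   | tacos | soccer | rock | yellow
  5   | pasta | golf | jazz | purple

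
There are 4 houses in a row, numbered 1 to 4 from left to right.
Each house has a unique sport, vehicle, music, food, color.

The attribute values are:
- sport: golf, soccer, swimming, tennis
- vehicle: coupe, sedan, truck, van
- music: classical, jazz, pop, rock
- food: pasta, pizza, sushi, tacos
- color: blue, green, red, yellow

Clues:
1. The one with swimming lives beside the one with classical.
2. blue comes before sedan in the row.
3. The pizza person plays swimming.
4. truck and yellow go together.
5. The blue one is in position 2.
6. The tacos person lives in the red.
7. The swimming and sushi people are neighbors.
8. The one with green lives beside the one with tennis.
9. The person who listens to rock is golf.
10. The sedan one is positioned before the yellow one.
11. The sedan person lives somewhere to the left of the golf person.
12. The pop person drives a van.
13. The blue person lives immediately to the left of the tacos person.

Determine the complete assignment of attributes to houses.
Solution:

House | Sport | Vehicle | Music | Food | Color
----------------------------------------------
  1   | swimming | van | pop | pizza | green
  2   | tennis | coupe | classical | sushi | blue
  3   | soccer | sedan | jazz | tacos | red
  4   | golf | truck | rock | pasta | yellow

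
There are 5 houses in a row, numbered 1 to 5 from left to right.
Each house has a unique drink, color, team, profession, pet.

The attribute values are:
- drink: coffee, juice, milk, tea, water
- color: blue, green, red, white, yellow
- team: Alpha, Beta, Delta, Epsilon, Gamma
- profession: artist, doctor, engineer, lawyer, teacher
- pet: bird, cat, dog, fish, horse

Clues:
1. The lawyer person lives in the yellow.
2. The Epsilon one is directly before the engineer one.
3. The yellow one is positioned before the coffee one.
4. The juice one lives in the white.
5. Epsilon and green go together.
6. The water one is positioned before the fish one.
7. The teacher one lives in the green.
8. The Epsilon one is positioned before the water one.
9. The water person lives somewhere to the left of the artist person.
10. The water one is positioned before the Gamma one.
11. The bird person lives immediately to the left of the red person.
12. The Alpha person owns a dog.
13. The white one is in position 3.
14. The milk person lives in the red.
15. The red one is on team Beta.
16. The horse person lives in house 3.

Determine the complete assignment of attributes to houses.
Solution:

House | Drink | Color | Team | Profession | Pet
-----------------------------------------------
  1   | tea | green | Epsilon | teacher | bird
  2   | milk | red | Beta | engineer | cat
  3   | juice | white | Delta | doctor | horse
  4   | water | yellow | Alpha | lawyer | dog
  5   | coffee | blue | Gamma | artist | fish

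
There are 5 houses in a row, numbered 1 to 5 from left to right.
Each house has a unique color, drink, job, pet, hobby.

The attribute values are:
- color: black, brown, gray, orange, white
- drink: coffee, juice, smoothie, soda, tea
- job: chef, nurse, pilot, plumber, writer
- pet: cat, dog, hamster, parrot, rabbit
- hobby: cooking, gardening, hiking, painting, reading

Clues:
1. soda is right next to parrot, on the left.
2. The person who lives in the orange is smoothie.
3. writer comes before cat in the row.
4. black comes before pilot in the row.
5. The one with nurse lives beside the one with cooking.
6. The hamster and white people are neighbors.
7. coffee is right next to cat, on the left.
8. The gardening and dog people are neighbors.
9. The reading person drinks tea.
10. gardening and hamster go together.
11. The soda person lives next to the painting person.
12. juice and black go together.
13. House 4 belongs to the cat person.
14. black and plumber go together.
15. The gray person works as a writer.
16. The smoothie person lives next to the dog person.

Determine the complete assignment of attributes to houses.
Solution:

House | Color | Drink | Job | Pet | Hobby
-----------------------------------------
  1   | orange | smoothie | nurse | hamster | gardening
  2   | white | soda | chef | dog | cooking
  3   | gray | coffee | writer | parrot | painting
  4   | black | juice | plumber | cat | hiking
  5   | brown | tea | pilot | rabbit | reading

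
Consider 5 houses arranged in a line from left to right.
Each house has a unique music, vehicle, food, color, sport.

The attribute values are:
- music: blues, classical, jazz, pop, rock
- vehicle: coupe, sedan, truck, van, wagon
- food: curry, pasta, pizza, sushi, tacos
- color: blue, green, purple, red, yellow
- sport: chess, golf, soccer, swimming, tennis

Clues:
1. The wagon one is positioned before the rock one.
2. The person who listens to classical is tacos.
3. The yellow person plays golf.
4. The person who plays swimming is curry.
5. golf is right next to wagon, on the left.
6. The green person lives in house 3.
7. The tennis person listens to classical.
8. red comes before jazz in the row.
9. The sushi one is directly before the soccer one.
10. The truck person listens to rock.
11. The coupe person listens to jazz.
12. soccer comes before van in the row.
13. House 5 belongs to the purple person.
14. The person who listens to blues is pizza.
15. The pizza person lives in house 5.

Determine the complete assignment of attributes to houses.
Solution:

House | Music | Vehicle | Food | Color | Sport
----------------------------------------------
  1   | classical | sedan | tacos | red | tennis
  2   | jazz | coupe | sushi | yellow | golf
  3   | pop | wagon | pasta | green | soccer
  4   | rock | truck | curry | blue | swimming
  5   | blues | van | pizza | purple | chess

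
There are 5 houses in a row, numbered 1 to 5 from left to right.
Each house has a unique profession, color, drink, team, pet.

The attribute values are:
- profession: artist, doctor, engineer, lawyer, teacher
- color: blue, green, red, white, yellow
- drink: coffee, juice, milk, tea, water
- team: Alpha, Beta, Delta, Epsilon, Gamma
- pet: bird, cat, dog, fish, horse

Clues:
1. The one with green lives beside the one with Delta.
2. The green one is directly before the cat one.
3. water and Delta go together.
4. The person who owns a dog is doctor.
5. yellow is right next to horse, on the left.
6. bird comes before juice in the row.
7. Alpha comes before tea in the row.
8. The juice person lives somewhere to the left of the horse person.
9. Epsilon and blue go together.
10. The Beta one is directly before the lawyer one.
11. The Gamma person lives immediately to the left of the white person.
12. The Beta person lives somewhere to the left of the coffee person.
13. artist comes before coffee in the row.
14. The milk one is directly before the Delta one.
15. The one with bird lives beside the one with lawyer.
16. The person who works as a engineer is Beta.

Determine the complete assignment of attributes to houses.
Solution:

House | Profession | Color | Drink | Team | Pet
-----------------------------------------------
  1   | engineer | green | milk | Beta | bird
  2   | lawyer | red | water | Delta | cat
  3   | artist | yellow | juice | Gamma | fish
  4   | teacher | white | coffee | Alpha | horse
  5   | doctor | blue | tea | Epsilon | dog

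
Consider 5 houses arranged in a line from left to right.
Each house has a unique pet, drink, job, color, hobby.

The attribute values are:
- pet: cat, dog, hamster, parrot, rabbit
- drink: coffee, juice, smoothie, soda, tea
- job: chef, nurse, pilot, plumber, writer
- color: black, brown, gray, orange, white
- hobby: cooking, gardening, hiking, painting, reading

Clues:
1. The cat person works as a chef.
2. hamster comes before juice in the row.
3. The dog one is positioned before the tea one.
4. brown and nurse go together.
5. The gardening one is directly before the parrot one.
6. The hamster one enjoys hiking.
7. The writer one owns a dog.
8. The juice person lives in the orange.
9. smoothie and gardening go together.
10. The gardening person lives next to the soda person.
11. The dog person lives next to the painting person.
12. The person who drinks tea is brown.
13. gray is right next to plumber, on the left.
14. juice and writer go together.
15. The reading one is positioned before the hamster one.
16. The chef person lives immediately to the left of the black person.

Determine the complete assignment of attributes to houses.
Solution:

House | Pet | Drink | Job | Color | Hobby
-----------------------------------------
  1   | cat | smoothie | chef | gray | gardening
  2   | parrot | soda | plumber | black | reading
  3   | hamster | coffee | pilot | white | hiking
  4   | dog | juice | writer | orange | cooking
  5   | rabbit | tea | nurse | brown | painting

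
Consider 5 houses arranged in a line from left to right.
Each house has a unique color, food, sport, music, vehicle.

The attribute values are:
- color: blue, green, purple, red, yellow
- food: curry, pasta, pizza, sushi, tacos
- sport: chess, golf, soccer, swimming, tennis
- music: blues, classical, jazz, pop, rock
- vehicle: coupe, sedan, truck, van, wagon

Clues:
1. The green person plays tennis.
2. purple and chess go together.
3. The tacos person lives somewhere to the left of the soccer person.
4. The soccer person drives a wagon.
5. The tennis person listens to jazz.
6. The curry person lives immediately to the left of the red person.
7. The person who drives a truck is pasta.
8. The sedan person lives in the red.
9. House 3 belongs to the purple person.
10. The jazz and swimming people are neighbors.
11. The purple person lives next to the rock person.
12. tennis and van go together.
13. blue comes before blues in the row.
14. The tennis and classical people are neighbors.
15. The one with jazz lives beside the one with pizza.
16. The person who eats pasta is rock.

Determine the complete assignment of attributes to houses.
Solution:

House | Color | Food | Sport | Music | Vehicle
----------------------------------------------
  1   | green | curry | tennis | jazz | van
  2   | red | pizza | swimming | classical | sedan
  3   | purple | tacos | chess | pop | coupe
  4   | blue | pasta | golf | rock | truck
  5   | yellow | sushi | soccer | blues | wagon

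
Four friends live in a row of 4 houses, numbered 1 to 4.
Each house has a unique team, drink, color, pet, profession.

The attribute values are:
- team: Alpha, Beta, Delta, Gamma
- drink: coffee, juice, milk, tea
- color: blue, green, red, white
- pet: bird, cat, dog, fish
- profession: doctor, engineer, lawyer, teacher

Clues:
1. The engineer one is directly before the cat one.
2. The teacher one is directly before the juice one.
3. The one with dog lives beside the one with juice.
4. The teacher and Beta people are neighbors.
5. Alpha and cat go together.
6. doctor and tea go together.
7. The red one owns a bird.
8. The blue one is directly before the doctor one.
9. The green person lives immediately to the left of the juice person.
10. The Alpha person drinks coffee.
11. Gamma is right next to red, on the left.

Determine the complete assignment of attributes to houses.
Solution:

House | Team | Drink | Color | Pet | Profession
-----------------------------------------------
  1   | Gamma | milk | green | dog | teacher
  2   | Beta | juice | red | bird | engineer
  3   | Alpha | coffee | blue | cat | lawyer
  4   | Delta | tea | white | fish | doctor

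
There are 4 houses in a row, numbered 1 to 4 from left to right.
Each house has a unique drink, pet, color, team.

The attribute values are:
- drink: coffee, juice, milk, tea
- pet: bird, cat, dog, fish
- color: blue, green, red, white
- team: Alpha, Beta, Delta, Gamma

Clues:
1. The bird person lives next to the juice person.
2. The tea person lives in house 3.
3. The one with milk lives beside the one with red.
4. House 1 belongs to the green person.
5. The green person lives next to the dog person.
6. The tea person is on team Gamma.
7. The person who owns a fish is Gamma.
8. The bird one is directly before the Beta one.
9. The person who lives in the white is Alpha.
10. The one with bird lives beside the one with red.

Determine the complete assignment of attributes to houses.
Solution:

House | Drink | Pet | Color | Team
----------------------------------
  1   | milk | bird | green | Delta
  2   | juice | dog | red | Beta
  3   | tea | fish | blue | Gamma
  4   | coffee | cat | white | Alpha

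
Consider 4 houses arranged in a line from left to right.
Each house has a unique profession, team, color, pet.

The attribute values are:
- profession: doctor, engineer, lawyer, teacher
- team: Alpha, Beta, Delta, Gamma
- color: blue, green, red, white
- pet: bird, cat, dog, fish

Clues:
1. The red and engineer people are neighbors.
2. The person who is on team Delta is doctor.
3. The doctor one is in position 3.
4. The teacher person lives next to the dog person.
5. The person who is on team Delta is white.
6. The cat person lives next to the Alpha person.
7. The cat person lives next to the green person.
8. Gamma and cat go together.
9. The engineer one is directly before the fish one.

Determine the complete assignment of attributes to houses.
Solution:

House | Profession | Team | Color | Pet
---------------------------------------
  1   | teacher | Gamma | red | cat
  2   | engineer | Alpha | green | dog
  3   | doctor | Delta | white | fish
  4   | lawyer | Beta | blue | bird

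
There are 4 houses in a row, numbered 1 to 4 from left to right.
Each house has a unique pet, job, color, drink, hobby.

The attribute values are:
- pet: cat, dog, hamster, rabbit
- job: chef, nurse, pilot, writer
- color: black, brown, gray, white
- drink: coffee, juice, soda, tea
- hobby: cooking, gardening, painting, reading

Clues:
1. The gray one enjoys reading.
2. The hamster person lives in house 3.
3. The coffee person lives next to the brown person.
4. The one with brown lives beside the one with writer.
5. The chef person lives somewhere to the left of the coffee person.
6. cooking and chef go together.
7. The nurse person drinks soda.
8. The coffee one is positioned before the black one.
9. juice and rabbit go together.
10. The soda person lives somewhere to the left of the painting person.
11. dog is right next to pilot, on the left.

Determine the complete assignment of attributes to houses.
Solution:

House | Pet | Job | Color | Drink | Hobby
-----------------------------------------
  1   | dog | chef | white | tea | cooking
  2   | cat | pilot | gray | coffee | reading
  3   | hamster | nurse | brown | soda | gardening
  4   | rabbit | writer | black | juice | painting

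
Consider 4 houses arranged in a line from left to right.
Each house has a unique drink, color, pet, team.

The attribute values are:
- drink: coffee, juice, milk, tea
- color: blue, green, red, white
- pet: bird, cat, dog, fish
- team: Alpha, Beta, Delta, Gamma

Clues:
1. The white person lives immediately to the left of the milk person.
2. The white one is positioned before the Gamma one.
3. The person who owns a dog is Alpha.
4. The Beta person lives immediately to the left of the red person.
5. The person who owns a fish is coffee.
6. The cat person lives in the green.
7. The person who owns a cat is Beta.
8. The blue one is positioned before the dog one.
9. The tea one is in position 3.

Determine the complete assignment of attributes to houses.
Solution:

House | Drink | Color | Pet | Team
----------------------------------
  1   | coffee | white | fish | Delta
  2   | milk | blue | bird | Gamma
  3   | tea | green | cat | Beta
  4   | juice | red | dog | Alpha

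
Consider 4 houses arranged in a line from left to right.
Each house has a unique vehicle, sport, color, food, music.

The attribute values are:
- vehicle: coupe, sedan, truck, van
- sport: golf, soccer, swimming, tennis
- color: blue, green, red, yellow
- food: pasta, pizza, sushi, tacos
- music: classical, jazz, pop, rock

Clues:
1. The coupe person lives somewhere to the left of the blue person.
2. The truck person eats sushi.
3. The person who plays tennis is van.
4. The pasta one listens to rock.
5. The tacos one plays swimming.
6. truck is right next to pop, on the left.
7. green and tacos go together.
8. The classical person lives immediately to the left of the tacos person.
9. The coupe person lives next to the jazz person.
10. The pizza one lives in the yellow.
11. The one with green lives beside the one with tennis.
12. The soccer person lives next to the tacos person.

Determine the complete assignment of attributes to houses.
Solution:

House | Vehicle | Sport | Color | Food | Music
----------------------------------------------
  1   | truck | soccer | red | sushi | classical
  2   | coupe | swimming | green | tacos | pop
  3   | van | tennis | yellow | pizza | jazz
  4   | sedan | golf | blue | pasta | rock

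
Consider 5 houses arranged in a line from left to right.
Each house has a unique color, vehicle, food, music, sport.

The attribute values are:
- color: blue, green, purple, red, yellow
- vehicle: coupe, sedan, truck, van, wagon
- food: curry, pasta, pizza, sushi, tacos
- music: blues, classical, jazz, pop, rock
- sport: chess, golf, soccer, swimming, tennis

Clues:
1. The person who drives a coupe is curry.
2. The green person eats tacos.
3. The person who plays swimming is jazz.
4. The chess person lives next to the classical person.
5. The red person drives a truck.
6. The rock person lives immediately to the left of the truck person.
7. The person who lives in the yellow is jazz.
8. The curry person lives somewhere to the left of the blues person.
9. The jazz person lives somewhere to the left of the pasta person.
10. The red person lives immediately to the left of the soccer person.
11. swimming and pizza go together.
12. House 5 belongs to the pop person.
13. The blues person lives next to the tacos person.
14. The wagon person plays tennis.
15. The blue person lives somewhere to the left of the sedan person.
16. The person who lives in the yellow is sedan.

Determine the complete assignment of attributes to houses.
Solution:

House | Color | Vehicle | Food | Music | Sport
----------------------------------------------
  1   | blue | coupe | curry | rock | golf
  2   | red | truck | sushi | blues | chess
  3   | green | van | tacos | classical | soccer
  4   | yellow | sedan | pizza | jazz | swimming
  5   | purple | wagon | pasta | pop | tennis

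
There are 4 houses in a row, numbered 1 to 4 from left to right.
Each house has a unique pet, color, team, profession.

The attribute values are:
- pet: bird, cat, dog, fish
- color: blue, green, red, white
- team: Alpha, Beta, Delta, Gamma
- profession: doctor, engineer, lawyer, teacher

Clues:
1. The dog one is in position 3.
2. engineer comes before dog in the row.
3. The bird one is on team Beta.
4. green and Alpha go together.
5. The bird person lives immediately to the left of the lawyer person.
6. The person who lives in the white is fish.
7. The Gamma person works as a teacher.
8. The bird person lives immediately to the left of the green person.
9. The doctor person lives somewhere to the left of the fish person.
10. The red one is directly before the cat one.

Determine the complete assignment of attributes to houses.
Solution:

House | Pet | Color | Team | Profession
---------------------------------------
  1   | bird | red | Beta | engineer
  2   | cat | green | Alpha | lawyer
  3   | dog | blue | Delta | doctor
  4   | fish | white | Gamma | teacher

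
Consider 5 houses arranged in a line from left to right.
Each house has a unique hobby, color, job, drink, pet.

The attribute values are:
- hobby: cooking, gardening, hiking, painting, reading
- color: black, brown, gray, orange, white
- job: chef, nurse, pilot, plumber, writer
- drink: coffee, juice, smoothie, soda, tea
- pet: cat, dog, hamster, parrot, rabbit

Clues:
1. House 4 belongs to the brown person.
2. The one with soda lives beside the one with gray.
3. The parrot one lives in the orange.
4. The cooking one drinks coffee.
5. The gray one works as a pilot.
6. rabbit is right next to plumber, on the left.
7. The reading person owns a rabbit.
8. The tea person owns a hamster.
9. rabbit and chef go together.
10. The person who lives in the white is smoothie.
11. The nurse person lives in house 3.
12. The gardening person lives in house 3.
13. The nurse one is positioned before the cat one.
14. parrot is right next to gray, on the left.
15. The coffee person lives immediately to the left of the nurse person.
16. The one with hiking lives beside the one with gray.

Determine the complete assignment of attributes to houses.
Solution:

House | Hobby | Color | Job | Drink | Pet
-----------------------------------------
  1   | hiking | orange | writer | soda | parrot
  2   | cooking | gray | pilot | coffee | dog
  3   | gardening | black | nurse | tea | hamster
  4   | reading | brown | chef | juice | rabbit
  5   | painting | white | plumber | smoothie | cat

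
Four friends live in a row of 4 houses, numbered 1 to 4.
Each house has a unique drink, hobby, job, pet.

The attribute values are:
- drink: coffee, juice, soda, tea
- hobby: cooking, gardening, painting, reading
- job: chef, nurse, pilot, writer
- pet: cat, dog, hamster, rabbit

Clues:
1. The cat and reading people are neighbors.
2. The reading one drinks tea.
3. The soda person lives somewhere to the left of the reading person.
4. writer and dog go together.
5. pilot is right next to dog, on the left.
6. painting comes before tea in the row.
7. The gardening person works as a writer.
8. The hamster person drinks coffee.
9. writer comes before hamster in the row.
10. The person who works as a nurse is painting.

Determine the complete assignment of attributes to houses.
Solution:

House | Drink | Hobby | Job | Pet
---------------------------------
  1   | soda | painting | nurse | cat
  2   | tea | reading | pilot | rabbit
  3   | juice | gardening | writer | dog
  4   | coffee | cooking | chef | hamster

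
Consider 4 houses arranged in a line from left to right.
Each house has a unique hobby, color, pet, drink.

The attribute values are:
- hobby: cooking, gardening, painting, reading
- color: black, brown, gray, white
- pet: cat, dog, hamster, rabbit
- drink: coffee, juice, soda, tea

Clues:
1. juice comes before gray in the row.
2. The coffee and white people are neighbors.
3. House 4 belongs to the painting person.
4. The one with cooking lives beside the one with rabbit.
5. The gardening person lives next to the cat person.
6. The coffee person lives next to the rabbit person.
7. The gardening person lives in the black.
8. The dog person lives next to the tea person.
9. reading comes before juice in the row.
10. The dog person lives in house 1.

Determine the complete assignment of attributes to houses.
Solution:

House | Hobby | Color | Pet | Drink
-----------------------------------
  1   | cooking | brown | dog | coffee
  2   | reading | white | rabbit | tea
  3   | gardening | black | hamster | juice
  4   | painting | gray | cat | soda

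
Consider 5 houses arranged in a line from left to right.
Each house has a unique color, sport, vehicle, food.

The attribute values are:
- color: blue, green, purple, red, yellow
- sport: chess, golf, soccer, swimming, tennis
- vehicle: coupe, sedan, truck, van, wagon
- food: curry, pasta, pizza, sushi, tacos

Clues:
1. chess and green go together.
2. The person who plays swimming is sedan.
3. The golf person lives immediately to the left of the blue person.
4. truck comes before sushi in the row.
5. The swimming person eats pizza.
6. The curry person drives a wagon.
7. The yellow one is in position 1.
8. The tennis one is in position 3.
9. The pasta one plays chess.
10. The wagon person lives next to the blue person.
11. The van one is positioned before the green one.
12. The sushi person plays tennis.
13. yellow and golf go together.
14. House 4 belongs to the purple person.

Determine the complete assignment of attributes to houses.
Solution:

House | Color | Sport | Vehicle | Food
--------------------------------------
  1   | yellow | golf | wagon | curry
  2   | blue | soccer | truck | tacos
  3   | red | tennis | van | sushi
  4   | purple | swimming | sedan | pizza
  5   | green | chess | coupe | pasta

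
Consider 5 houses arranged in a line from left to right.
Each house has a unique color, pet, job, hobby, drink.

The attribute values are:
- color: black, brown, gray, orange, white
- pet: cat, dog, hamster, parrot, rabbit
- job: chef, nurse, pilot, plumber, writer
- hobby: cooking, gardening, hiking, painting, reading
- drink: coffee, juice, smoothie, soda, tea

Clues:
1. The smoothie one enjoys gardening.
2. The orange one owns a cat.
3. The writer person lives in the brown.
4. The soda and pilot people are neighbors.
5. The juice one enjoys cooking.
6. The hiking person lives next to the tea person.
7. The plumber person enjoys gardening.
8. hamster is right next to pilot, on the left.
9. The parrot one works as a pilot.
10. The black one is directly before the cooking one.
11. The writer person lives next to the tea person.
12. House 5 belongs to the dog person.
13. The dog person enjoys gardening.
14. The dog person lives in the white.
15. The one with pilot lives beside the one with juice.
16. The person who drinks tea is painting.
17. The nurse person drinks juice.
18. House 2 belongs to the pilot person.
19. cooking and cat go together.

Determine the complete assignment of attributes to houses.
Solution:

House | Color | Pet | Job | Hobby | Drink
-----------------------------------------
  1   | brown | hamster | writer | hiking | soda
  2   | black | parrot | pilot | painting | tea
  3   | orange | cat | nurse | cooking | juice
  4   | gray | rabbit | chef | reading | coffee
  5   | white | dog | plumber | gardening | smoothie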